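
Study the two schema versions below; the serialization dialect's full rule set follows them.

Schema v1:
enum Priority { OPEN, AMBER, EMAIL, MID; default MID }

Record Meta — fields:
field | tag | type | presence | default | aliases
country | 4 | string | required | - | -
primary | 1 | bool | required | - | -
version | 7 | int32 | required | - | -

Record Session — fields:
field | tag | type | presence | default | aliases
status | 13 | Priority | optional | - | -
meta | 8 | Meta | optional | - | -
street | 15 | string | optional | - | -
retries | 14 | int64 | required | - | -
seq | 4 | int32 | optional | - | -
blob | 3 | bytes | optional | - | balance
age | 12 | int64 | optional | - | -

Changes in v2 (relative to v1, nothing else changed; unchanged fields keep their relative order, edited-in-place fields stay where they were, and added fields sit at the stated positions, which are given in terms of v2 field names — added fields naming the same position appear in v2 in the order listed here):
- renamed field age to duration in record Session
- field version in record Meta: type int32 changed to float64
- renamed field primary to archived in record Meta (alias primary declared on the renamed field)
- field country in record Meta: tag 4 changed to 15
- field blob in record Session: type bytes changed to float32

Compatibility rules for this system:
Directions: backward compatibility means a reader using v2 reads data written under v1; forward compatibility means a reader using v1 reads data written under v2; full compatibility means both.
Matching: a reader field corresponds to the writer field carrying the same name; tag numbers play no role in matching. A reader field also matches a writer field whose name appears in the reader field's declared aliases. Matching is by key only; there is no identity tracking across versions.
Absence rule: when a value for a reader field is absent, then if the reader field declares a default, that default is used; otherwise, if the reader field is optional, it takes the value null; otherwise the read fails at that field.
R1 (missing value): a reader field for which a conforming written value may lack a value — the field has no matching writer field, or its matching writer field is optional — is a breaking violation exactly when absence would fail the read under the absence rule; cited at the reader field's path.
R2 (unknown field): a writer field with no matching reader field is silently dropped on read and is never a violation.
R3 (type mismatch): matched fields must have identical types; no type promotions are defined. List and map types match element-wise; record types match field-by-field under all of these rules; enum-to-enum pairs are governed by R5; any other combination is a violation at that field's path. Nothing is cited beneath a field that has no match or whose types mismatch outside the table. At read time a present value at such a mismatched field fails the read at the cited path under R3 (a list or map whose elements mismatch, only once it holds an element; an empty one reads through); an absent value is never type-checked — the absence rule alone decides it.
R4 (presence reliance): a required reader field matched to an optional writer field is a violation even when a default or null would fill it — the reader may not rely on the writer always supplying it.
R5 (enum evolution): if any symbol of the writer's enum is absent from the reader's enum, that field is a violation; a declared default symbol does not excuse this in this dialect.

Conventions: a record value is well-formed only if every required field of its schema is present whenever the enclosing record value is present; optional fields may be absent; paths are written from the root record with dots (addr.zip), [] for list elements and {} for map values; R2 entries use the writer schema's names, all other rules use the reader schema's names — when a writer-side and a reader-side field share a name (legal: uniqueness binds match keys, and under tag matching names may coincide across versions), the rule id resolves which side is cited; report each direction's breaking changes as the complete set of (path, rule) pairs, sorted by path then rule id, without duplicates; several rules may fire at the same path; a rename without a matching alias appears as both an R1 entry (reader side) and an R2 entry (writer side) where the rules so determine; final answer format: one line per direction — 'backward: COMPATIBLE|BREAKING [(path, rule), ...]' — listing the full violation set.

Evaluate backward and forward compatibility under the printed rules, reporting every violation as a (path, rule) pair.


in Session below, arrows point writer -> reader
checking backward for Session: reader v2 against writer v1:
  status <- status (Priority -> Priority, writer optional)
  meta <- meta (Meta -> Meta, writer optional)
  street <- street (string -> string, writer optional)
  retries <- retries (int64 -> int64, writer required)
  seq <- seq (int32 -> int32, writer optional)
  blob <- blob (bytes -> float32, writer optional)
  duration has no writer counterpart
  leftover writer field: age
  meta.country <- meta.country (string -> string, writer required)
  meta.archived <- meta.primary (bool -> bool, writer required)
  meta.version <- meta.version (int32 -> float64, writer required)
  violation R3 at blob
  violation R3 at meta.version
  => 2 violation(s): backward is BREAKING for Session
checking forward for Session: reader v1 against writer v2:
  status <- status (Priority -> Priority, writer optional)
  meta <- meta (Meta -> Meta, writer optional)
  street <- street (string -> string, writer optional)
  retries <- retries (int64 -> int64, writer required)
  seq <- seq (int32 -> int32, writer optional)
  blob <- blob (float32 -> bytes, writer optional)
  age has no writer counterpart
  leftover writer field: duration
  meta.country <- meta.country (string -> string, writer required)
  meta.primary has no writer counterpart
  meta.version <- meta.version (float64 -> int32, writer required)
  leftover writer field: meta.archived
  violation R3 at blob
  violation R1 at meta.primary
  violation R3 at meta.version
  => 3 violation(s): forward is BREAKING for Session

backward: BREAKING [(blob, R3), (meta.version, R3)]; forward: BREAKING [(blob, R3), (meta.primary, R1), (meta.version, R3)]


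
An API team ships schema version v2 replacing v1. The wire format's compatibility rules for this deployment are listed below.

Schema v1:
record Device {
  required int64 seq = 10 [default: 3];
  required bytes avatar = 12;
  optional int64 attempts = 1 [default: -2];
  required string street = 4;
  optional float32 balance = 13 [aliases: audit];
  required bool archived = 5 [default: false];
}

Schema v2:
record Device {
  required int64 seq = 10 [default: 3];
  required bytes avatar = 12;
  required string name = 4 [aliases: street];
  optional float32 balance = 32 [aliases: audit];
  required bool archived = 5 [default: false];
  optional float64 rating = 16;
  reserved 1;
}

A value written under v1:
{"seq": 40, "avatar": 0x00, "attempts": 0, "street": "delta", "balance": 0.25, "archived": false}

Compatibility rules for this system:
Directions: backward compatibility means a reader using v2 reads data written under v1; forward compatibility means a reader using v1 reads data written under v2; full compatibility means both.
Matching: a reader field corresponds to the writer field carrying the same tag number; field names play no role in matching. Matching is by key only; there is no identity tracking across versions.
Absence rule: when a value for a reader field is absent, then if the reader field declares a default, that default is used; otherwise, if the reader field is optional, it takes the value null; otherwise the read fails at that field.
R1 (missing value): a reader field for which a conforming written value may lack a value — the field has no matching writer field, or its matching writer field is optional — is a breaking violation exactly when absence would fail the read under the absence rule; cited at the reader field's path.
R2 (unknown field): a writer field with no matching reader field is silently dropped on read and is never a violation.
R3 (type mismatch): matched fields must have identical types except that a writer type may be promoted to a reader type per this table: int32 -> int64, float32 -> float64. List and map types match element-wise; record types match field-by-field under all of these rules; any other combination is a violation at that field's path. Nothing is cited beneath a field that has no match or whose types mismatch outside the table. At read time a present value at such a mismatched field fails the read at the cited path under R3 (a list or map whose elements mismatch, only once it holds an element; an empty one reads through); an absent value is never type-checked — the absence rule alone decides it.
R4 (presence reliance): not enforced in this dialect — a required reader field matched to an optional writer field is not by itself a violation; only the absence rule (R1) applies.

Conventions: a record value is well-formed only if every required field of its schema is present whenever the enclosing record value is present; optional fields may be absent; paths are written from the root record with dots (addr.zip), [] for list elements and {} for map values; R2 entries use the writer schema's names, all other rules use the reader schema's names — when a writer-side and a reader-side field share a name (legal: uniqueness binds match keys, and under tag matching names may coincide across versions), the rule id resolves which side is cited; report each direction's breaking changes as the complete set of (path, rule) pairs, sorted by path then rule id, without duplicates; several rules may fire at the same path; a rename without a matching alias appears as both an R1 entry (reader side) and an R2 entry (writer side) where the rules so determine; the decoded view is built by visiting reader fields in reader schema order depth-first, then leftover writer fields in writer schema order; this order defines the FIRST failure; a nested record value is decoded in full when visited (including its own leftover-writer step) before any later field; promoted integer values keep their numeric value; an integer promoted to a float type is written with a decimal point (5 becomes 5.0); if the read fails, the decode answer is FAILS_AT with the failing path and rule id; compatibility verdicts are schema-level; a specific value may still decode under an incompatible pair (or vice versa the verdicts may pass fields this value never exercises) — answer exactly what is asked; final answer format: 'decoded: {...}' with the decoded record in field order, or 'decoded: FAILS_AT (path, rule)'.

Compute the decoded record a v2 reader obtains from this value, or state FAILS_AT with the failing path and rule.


decoded: {"seq": 40, "avatar": 0x00, "name": "delta", "balance": null, "archived": false, "rating": null}

arrows below run writer -> reader for Device
decoding the Device value with the v2 reader:
  seq := 40
  avatar := 0x00
  name := "delta" (from writer street)
  balance := null (not supplied -> null)
  archived := false
  rating := null (not supplied -> null)
  writer attempts: unmatched, discarded
  writer balance: unmatched, discarded
  => decoded: {"seq": 40, "avatar": 0x00, "name": "delta", "balance": null, "archived": false, "rating": null}


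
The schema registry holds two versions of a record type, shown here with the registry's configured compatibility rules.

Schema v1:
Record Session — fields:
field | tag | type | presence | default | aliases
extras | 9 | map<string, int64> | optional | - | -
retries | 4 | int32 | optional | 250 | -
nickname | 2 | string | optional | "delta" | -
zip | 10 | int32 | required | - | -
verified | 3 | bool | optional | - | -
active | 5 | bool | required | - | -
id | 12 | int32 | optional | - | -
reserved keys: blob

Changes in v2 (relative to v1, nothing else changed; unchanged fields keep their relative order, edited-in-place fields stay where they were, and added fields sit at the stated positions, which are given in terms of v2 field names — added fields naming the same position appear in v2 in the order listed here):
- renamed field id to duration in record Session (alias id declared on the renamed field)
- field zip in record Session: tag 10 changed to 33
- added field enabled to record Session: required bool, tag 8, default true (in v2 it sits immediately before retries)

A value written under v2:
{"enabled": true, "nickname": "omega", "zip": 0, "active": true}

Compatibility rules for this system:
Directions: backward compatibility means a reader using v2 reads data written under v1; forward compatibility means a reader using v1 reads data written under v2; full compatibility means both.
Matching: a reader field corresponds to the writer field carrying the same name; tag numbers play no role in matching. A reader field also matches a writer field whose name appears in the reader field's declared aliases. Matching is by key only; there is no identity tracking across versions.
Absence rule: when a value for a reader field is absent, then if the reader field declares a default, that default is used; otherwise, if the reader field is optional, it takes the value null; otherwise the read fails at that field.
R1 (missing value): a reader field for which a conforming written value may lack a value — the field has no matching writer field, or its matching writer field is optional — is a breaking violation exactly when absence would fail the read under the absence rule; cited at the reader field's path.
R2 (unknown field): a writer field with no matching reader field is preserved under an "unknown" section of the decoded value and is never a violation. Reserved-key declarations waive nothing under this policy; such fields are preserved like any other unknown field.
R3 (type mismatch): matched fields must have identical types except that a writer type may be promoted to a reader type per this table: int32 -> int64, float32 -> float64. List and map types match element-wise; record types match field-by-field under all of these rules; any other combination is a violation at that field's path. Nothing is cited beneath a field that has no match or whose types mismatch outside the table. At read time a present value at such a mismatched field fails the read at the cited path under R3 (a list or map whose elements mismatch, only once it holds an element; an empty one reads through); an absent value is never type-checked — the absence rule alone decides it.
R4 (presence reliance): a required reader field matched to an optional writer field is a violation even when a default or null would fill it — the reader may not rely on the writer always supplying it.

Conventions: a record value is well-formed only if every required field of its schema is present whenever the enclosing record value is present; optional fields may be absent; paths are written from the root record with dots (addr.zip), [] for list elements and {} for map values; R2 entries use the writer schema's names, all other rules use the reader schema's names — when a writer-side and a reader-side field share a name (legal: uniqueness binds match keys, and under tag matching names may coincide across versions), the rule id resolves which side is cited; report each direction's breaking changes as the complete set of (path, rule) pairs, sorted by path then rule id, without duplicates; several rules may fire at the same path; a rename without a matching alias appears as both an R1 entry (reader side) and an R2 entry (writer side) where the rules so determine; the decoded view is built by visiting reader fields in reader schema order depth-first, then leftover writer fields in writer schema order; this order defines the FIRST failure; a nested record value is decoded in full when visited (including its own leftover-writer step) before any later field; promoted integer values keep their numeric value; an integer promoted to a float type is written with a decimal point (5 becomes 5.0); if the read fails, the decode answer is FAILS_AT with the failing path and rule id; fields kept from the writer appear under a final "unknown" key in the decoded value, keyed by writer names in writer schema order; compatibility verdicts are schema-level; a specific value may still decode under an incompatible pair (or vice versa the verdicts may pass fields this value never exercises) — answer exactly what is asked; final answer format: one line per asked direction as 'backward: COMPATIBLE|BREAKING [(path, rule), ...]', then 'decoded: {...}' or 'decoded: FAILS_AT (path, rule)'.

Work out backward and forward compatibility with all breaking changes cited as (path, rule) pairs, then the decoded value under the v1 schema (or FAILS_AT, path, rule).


arrows below run writer -> reader for Session
checking backward for Session: reader v2 against writer v1:
  extras: map<string, int64> -> map<string, int64>, writer optional; from extras
  enabled: no writer match
  retries: int32 -> int32, writer optional; from retries
  nickname: string -> string, writer optional; from nickname
  zip: int32 -> int32, writer required; from zip
  verified: bool -> bool, writer optional; from verified
  active: bool -> bool, writer required; from active
  duration: int32 -> int32, writer optional; from id
  nothing fires on Session: backward is COMPATIBLE
checking forward for Session: reader v1 against writer v2:
  extras: map<string, int64> -> map<string, int64>, writer optional; from extras
  retries: int32 -> int32, writer optional; from retries
  nickname: string -> string, writer optional; from nickname
  zip: int32 -> int32, writer required; from zip
  verified: bool -> bool, writer optional; from verified
  active: bool -> bool, writer required; from active
  id: no writer match
  writer field enabled has no reader counterpart
  writer field duration has no reader counterpart
  nothing fires on Session: forward is COMPATIBLE
decoding the Session value with the v1 reader:
  extras := null (missing; optional => null)
  retries := 250 (missing; default applied)
  nickname := "omega"
  zip := 0
  verified := null (missing; optional => null)
  active := true
  id := null (missing; optional => null)
  writer enabled: kept under "unknown"
  => decoded: {"extras": null, "retries": 250, "nickname": "omega", "zip": 0, "verified": null, "active": true, "id": null, "unknown": {"enabled": true}}

backward: COMPATIBLE []; forward: COMPATIBLE []; decoded: {"extras": null, "retries": 250, "nickname": "omega", "zip": 0, "verified": null, "active": true, "id": null, "unknown": {"enabled": true}}


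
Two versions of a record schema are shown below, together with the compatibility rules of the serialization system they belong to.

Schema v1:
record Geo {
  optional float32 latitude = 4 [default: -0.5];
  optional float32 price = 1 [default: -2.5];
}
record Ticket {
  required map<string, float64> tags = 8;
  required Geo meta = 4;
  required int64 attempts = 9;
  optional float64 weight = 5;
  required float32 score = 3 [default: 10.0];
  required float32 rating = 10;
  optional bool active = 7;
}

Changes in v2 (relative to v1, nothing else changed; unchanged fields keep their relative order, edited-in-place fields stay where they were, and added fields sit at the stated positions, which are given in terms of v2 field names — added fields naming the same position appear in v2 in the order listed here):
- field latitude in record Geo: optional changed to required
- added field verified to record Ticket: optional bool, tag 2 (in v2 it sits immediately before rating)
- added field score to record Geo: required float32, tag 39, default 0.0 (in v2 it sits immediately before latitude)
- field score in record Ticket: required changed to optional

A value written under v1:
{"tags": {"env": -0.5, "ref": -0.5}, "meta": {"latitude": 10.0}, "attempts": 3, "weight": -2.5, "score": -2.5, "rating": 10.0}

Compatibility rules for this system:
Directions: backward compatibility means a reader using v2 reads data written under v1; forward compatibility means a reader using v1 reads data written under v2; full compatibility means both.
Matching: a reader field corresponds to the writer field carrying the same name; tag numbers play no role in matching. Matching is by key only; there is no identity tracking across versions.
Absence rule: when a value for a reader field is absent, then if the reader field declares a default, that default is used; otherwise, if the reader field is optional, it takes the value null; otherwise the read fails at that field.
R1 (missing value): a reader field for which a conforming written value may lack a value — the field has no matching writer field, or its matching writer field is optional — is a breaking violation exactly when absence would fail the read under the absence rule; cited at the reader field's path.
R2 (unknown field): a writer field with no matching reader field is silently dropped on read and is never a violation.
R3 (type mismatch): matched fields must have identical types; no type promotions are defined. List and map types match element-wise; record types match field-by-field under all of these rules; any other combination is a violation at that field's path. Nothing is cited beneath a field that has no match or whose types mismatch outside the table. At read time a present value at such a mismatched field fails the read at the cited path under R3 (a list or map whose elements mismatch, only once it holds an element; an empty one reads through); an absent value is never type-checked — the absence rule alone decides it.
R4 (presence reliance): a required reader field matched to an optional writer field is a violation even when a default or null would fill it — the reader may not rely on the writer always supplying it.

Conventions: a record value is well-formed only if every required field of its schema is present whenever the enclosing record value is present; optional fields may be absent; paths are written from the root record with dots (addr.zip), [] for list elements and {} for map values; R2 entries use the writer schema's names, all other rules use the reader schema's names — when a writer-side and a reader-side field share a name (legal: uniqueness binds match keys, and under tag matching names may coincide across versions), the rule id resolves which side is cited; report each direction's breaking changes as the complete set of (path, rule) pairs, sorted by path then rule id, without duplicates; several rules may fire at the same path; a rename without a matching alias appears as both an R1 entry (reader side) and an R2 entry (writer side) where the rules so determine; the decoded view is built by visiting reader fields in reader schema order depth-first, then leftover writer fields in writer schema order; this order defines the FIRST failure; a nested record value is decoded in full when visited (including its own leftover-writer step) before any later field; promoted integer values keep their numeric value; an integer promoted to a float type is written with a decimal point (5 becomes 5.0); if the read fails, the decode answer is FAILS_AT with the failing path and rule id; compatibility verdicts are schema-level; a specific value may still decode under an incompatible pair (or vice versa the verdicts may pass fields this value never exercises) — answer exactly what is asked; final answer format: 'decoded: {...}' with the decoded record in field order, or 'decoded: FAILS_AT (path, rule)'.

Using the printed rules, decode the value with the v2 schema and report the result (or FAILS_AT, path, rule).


each type pair in Ticket: writer, then reader
decoding the Ticket value with the v2 reader:
  tags := {"env": -0.5, "ref": -0.5}
  meta.score := 0.0 (no value, default fills)
  meta.latitude := 10.0
  meta.price := -2.5 (no value, default fills)
  attempts := 3
  weight := -2.5
  score := -2.5
  verified := null (not supplied -> null)
  rating := 10.0
  active := null (not supplied -> null)
  => decoded: {"tags": {"env": -0.5, "ref": -0.5}, "meta": {"score": 0.0, "latitude": 10.0, "price": -2.5}, "attempts": 3, "weight": -2.5, "score": -2.5, "verified": null, "rating": 10.0, "active": null}
ruling out the remaining Ticket differences:
  field latitude in record Geo: optional changed to required -> matters for Ticket compatibility verdicts, not for this value's decode
  field score in record Ticket: required changed to optional -> matters for Ticket compatibility verdicts, not for this value's decode

decoded: {"tags": {"env": -0.5, "ref": -0.5}, "meta": {"score": 0.0, "latitude": 10.0, "price": -2.5}, "attempts": 3, "weight": -2.5, "score": -2.5, "verified": null, "rating": 10.0, "active": null}


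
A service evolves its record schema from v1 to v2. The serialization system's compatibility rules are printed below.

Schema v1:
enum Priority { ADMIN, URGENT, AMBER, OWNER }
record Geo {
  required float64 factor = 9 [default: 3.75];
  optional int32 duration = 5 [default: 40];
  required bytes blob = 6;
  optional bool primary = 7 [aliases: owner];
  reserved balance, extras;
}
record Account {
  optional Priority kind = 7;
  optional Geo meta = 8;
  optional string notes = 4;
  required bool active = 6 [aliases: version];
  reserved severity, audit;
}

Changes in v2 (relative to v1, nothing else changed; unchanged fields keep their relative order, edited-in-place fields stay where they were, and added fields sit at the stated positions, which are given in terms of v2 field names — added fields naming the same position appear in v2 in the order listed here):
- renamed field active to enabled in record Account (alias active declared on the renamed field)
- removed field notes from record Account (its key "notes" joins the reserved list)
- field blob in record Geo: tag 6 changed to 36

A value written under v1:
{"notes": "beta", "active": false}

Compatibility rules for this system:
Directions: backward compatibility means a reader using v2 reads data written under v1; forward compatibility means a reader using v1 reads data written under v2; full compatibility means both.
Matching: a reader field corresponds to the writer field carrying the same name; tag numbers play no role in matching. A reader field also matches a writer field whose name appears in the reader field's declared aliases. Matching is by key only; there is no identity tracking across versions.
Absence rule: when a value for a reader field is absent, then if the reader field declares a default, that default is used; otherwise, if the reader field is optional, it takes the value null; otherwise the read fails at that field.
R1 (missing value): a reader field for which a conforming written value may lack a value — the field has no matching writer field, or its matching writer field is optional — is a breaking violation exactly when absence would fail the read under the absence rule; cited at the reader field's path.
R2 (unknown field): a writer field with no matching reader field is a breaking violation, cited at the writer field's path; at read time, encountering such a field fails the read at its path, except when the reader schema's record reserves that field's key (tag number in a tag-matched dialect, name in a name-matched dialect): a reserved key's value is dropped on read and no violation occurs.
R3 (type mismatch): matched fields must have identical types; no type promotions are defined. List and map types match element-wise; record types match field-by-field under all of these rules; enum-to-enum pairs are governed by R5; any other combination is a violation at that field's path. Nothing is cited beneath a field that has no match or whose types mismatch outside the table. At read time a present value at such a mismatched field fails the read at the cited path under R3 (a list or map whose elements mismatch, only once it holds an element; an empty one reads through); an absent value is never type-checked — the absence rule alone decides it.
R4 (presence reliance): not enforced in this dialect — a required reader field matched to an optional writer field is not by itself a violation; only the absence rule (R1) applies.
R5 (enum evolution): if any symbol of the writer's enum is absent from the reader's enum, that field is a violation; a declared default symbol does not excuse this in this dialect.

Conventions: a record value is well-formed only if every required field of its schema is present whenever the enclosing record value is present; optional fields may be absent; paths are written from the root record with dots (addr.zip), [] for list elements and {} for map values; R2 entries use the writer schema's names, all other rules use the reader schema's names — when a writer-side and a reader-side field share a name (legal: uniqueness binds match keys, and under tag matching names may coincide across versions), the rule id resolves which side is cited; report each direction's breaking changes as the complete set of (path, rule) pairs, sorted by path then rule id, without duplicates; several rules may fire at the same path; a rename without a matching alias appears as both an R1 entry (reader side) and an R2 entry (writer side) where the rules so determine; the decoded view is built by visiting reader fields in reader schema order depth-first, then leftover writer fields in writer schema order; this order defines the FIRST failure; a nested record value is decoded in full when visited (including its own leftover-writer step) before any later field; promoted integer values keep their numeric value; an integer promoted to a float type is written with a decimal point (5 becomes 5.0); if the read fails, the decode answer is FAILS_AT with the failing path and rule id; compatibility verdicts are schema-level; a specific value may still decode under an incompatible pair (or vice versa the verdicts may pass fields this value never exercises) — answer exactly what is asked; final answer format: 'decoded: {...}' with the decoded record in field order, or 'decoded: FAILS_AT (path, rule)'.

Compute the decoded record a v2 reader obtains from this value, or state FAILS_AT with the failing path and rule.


decoded: {"kind": null, "meta": null, "enabled": false}

arrows below run writer -> reader for Account
decode (reader v2):
  kind := null (absent, optional -> null)
  meta := null (absent, optional -> null)
  enabled := false (from writer active)
  writer notes: reserved -> dropped
  => decoded: {"kind": null, "meta": null, "enabled": false}
the other Account changes do not affect what is asked:
  field blob in record Geo: tag 6 changed to 36 -> inert under this dialect — no rule fires on Account and the result does not move


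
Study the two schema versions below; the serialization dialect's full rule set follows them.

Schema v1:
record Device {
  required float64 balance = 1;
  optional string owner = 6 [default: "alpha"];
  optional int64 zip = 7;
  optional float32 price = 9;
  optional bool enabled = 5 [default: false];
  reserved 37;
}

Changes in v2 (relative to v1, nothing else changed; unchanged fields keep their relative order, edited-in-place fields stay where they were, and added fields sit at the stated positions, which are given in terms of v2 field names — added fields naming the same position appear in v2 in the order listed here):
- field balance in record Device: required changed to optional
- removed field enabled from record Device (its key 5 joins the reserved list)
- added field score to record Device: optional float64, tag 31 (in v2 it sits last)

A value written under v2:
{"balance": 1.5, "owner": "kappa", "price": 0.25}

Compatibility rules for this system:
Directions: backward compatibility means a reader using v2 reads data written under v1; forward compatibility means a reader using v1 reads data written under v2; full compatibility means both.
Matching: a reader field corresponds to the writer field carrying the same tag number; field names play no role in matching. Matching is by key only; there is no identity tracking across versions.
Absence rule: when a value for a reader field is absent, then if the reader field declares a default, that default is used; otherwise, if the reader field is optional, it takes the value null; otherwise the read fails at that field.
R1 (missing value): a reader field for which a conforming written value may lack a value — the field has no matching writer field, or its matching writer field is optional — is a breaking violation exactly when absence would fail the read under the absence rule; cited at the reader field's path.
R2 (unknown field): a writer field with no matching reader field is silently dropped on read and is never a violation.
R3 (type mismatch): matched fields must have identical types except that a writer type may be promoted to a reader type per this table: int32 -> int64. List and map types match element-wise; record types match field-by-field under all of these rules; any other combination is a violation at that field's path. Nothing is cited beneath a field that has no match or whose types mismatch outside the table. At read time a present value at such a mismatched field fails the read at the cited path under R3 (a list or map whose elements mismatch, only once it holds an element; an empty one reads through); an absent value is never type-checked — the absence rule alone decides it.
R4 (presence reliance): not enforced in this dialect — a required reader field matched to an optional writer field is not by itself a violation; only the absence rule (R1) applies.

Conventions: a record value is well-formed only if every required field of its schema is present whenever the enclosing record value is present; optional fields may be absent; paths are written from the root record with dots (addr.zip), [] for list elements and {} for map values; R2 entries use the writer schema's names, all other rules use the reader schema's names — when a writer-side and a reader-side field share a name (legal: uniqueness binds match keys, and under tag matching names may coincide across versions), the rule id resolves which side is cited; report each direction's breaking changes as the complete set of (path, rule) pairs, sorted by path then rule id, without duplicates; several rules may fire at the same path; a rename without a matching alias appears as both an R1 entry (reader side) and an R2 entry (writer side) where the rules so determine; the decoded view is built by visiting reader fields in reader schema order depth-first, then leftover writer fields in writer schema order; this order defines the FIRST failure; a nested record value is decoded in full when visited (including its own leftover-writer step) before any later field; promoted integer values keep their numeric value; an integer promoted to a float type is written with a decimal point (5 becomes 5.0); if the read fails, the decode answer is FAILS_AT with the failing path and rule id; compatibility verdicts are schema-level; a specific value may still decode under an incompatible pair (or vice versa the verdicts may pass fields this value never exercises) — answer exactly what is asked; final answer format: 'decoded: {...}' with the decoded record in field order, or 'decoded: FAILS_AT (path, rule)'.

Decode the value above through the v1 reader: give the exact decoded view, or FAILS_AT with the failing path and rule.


decoded: {"balance": 1.5, "owner": "kappa", "zip": null, "price": 0.25, "enabled": false}

arrows below run writer -> reader for Device
decode walk for Device under reader schema v1:
  balance := 1.5
  owner := "kappa"
  zip := null (not supplied -> null)
  price := 0.25
  enabled := false (no value, default fills)
  => decoded: {"balance": 1.5, "owner": "kappa", "zip": null, "price": 0.25, "enabled": false}
the other Device changes do not affect what is asked:
  field balance in record Device: required changed to optional -> affects the rule determinations only; this particular Device value decodes identically
  removed field enabled from record Device (its key 5 joins the reserved list) -> no rule fires on it and the decoded Device view is identical with or without it
  added field score to record Device: optional float64, tag 31 (in v2 it sits last) -> no rule fires on it and the decoded Device view is identical with or without it


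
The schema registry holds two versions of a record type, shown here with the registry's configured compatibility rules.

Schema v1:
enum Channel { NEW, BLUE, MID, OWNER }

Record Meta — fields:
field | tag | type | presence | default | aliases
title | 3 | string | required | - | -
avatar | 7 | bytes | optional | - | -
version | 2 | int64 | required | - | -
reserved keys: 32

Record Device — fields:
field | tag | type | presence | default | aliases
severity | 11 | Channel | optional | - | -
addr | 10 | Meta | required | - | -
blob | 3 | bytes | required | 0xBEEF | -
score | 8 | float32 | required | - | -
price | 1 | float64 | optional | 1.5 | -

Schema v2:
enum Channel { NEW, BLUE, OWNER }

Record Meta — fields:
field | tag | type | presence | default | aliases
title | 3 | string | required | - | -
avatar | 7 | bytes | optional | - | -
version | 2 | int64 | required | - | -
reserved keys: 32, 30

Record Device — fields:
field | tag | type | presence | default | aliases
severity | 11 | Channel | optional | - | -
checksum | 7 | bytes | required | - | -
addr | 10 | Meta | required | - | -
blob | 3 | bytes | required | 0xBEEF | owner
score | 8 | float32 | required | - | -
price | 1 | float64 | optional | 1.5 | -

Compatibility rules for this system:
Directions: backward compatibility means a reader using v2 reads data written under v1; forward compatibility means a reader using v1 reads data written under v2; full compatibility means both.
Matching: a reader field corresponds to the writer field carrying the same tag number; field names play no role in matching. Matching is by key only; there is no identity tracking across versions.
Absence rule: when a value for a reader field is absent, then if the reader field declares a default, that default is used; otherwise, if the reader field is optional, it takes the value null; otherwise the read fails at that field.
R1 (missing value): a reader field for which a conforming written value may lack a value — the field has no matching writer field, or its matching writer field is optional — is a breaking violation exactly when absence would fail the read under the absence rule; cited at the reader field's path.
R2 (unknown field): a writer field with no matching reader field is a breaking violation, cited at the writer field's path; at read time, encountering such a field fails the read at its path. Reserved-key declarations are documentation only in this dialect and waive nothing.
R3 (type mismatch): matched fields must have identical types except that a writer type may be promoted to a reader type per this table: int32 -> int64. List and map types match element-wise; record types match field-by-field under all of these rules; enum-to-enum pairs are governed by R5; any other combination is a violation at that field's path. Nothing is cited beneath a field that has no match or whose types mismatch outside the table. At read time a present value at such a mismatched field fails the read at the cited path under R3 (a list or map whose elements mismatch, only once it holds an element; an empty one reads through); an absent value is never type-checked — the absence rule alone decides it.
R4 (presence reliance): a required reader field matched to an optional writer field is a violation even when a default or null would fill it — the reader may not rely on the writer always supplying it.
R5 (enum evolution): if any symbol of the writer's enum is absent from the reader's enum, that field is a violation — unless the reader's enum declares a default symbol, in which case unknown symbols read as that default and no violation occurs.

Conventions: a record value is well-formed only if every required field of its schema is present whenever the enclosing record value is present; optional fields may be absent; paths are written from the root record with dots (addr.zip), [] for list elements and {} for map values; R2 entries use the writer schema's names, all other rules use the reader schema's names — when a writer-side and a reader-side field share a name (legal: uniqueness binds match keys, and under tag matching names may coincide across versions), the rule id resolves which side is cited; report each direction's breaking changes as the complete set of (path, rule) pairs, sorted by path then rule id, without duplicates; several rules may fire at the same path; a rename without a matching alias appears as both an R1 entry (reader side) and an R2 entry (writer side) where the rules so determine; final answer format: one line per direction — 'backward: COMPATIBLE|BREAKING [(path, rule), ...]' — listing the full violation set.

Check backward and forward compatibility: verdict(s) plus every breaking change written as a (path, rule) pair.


each type pair in Device: writer, then reader
backward for Device (reader v2, writer v1):
  writer optional, Channel -> Channel: reader severity maps from writer severity
  checksum: no writer-side match
  writer required, Meta -> Meta: reader addr maps from writer addr
  writer required, bytes -> bytes: reader blob maps from writer blob
  writer required, float32 -> float32: reader score maps from writer score
  writer optional, float64 -> float64: reader price maps from writer price
  writer required, string -> string: reader addr.title maps from writer addr.title
  writer optional, bytes -> bytes: reader addr.avatar maps from writer addr.avatar
  writer required, int64 -> int64: reader addr.version maps from writer addr.version
  violation R1 at checksum
  violation R5 at severity
  => 2 violation(s): backward is BREAKING for Device
forward for Device (reader v1, writer v2):
  writer optional, Channel -> Channel: reader severity maps from writer severity
  writer required, Meta -> Meta: reader addr maps from writer addr
  writer required, bytes -> bytes: reader blob maps from writer blob
  writer required, float32 -> float32: reader score maps from writer score
  writer optional, float64 -> float64: reader price maps from writer price
  leftover writer field: checksum
  writer required, string -> string: reader addr.title maps from writer addr.title
  writer optional, bytes -> bytes: reader addr.avatar maps from writer addr.avatar
  writer required, int64 -> int64: reader addr.version maps from writer addr.version
  violation R2 at checksum
  => 1 violation(s): forward is BREAKING for Device

backward: BREAKING [(checksum, R1), (severity, R5)]; forward: BREAKING [(checksum, R2)]
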